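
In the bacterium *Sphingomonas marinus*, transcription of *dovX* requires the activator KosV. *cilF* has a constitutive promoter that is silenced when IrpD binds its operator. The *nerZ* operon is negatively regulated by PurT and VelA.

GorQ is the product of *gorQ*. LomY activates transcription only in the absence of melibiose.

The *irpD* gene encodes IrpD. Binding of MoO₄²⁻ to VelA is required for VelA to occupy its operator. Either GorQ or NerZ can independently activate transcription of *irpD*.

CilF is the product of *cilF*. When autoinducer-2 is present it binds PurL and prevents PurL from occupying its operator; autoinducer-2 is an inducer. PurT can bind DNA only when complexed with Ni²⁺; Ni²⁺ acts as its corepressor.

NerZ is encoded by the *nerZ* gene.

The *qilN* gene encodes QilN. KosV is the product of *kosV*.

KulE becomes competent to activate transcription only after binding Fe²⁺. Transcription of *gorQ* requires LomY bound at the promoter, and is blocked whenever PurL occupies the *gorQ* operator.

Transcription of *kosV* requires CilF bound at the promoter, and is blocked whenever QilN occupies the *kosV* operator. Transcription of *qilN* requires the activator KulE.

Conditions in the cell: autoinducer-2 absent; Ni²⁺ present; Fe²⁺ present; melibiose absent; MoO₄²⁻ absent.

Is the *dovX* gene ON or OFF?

OFF

Melibiose is absent, so LomY is active.
Autoinducer-2 is absent, so PurL is active.
With repressor PurL bound, *gorQ* is not transcribed.
So GorQ is not produced.
Ni²⁺ is present, so PurT is active.
MoO₄²⁻ is absent, so VelA is inactive.
With repressor PurT bound, *nerZ* is not transcribed.
So NerZ is not produced.
No activator is available at the *irpD* promoter, so *irpD* is not transcribed.
So IrpD is not produced.
With no repressor bound, *cilF* is transcribed.
So CilF is produced and active.
Fe²⁺ is present, so KulE is active.
No repressor is bound and KulE is active, so *qilN* is transcribed.
So QilN is produced and active.
With repressor QilN bound, *kosV* is not transcribed.
So KosV is not produced.
Required activator KosV is absent, so *dovX* is not transcribed.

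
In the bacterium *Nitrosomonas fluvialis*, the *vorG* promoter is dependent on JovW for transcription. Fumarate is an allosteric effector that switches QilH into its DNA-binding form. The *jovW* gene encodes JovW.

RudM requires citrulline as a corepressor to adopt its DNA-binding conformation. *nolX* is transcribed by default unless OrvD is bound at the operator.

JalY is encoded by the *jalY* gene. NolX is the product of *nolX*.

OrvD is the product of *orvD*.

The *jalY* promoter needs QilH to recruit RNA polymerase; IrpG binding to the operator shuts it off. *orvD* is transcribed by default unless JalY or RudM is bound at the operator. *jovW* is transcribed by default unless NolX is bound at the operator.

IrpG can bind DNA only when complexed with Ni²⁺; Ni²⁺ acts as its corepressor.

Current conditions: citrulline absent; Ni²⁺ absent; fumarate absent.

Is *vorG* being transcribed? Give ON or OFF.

Fumarate is absent, so QilH is inactive.
Ni²⁺ is absent, so IrpG is inactive.
Required activator QilH is absent, so *jalY* is not transcribed.
So JalY is not produced.
Citrulline is absent, so RudM is inactive.
With no repressor bound, *orvD* is transcribed.
So OrvD is produced and active.
With repressor OrvD bound, *nolX* is not transcribed.
So NolX is not produced.
With no repressor bound, *jovW* is transcribed.
So JovW is produced and active.
No repressor is bound and JovW is active, so *vorG* is transcribed.

ON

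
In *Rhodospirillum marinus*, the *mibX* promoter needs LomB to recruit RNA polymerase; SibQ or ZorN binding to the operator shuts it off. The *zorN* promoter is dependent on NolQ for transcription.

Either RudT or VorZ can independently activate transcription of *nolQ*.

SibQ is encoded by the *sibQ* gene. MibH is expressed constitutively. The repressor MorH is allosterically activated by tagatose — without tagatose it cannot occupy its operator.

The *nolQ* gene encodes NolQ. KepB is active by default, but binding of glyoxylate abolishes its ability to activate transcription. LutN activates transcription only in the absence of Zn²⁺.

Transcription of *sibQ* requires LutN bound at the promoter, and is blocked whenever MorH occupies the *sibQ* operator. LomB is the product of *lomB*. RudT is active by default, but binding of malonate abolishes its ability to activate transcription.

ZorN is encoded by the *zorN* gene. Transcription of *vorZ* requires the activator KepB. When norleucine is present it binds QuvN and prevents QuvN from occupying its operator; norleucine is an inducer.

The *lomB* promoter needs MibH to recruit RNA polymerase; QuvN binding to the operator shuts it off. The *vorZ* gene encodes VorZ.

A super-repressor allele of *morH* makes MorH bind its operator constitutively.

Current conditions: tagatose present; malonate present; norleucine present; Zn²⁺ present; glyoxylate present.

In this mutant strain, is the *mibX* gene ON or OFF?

ON

MibH is produced constitutively and is active.
Norleucine is present, so QuvN is inactive.
No repressor is bound and MibH is active, so *lomB* is transcribed.
So LomB is produced and active.
Zn²⁺ is present, so LutN is inactive.
MorH is constitutively active in this strain.
With repressor MorH bound, *sibQ* is not transcribed.
So SibQ is not produced.
Malonate is present, so RudT is inactive.
Glyoxylate is present, so KepB is inactive.
Required activator KepB is absent, so *vorZ* is not transcribed.
So VorZ is not produced.
No activator is available at the *nolQ* promoter, so *nolQ* is not transcribed.
So NolQ is not produced.
Required activator NolQ is absent, so *zorN* is not transcribed.
So ZorN is not produced.
No repressor is bound and LomB is active, so *mibX* is transcribed.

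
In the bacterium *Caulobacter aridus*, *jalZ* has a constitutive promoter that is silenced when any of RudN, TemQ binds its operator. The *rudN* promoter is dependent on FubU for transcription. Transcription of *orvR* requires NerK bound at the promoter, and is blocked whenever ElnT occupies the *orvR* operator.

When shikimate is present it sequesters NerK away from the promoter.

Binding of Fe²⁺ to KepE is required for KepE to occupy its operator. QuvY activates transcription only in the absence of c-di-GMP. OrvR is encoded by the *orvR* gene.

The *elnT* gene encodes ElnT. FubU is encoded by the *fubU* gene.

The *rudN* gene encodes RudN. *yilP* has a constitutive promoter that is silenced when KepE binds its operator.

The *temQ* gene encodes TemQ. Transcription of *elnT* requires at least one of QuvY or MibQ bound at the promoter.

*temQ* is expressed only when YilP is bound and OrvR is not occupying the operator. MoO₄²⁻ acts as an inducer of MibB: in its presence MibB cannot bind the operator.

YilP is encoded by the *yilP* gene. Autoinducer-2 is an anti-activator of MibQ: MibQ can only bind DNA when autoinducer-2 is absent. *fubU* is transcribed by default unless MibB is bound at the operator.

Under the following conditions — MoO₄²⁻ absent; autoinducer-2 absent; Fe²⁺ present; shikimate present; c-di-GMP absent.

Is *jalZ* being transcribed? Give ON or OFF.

MoO₄²⁻ is absent, so MibB is active.
With repressor MibB bound, *fubU* is not transcribed.
So FubU is not produced.
Required activator FubU is absent, so *rudN* is not transcribed.
So RudN is not produced.
Fe²⁺ is present, so KepE is active.
With repressor KepE bound, *yilP* is not transcribed.
So YilP is not produced.
c-di-GMP is absent, so QuvY is active.
Autoinducer-2 is absent, so MibQ is active.
Activator QuvY is present, so *elnT* is transcribed.
So ElnT is produced and active.
Shikimate is present, so NerK is inactive.
With repressor ElnT bound, *orvR* is not transcribed.
So OrvR is not produced.
Required activator YilP is absent, so *temQ* is not transcribed.
So TemQ is not produced.
With no repressor bound, *jalZ* is transcribed.

ON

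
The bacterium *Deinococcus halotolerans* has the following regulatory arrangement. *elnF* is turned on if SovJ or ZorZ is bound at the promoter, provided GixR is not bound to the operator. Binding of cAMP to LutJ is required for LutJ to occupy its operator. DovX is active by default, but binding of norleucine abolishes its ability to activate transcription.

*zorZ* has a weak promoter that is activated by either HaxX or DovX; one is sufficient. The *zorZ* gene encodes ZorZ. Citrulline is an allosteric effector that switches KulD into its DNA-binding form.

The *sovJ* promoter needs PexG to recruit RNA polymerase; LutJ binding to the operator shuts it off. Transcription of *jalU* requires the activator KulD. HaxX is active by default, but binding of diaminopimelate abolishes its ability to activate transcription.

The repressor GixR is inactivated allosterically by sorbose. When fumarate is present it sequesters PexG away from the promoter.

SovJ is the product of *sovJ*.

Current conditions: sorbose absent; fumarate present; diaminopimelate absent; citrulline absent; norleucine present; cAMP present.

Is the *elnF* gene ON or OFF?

OFF

Fumarate is present, so PexG is inactive.
cAMP is present, so LutJ is active.
With repressor LutJ bound, *sovJ* is not transcribed.
So SovJ is not produced.
Sorbose is absent, so GixR is active.
Diaminopimelate is absent, so HaxX is active.
Norleucine is present, so DovX is inactive.
Activator HaxX is present, so *zorZ* is transcribed.
So ZorZ is produced and active.
With repressor GixR bound, *elnF* is not transcribed.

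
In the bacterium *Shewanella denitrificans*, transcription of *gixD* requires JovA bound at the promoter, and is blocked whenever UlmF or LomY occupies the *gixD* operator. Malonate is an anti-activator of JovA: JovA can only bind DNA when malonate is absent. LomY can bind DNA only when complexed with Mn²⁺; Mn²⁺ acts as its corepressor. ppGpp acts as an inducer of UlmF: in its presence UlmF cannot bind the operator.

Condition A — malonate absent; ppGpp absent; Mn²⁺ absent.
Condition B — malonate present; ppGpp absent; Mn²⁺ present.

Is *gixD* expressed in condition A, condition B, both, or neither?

Condition A:
Malonate is absent, so JovA is active.
ppGpp is absent, so UlmF is active.
Mn²⁺ is absent, so LomY is inactive.
With repressor UlmF bound, *gixD* is not transcribed.
→ *gixD* is OFF in A.
Condition B:
Malonate is present, so JovA is inactive.
ppGpp is absent, so UlmF is active.
Mn²⁺ is present, so LomY is active.
With repressor UlmF bound, *gixD* is not transcribed.
→ *gixD* is OFF in B.

neither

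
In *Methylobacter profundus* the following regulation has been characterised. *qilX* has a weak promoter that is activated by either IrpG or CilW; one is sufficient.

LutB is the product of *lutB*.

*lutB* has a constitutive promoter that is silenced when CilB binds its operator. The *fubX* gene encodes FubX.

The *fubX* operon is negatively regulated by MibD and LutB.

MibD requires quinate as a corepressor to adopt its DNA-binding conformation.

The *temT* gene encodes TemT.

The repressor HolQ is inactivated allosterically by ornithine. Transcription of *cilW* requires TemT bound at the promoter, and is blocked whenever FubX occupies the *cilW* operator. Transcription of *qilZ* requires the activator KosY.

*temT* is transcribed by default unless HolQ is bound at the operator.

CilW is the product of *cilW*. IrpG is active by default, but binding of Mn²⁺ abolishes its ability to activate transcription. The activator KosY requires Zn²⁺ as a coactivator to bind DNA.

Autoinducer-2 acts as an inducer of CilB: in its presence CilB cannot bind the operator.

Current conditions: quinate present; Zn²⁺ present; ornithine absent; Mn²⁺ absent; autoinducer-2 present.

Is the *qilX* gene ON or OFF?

Mn²⁺ is absent, so IrpG is active.
Quinate is present, so MibD is active.
Autoinducer-2 is present, so CilB is inactive.
With no repressor bound, *lutB* is transcribed.
So LutB is produced and active.
With repressor MibD bound, *fubX* is not transcribed.
So FubX is not produced.
Ornithine is absent, so HolQ is active.
With repressor HolQ bound, *temT* is not transcribed.
So TemT is not produced.
Required activator TemT is absent, so *cilW* is not transcribed.
So CilW is not produced.
Activator IrpG is present, so *qilX* is transcribed.

ON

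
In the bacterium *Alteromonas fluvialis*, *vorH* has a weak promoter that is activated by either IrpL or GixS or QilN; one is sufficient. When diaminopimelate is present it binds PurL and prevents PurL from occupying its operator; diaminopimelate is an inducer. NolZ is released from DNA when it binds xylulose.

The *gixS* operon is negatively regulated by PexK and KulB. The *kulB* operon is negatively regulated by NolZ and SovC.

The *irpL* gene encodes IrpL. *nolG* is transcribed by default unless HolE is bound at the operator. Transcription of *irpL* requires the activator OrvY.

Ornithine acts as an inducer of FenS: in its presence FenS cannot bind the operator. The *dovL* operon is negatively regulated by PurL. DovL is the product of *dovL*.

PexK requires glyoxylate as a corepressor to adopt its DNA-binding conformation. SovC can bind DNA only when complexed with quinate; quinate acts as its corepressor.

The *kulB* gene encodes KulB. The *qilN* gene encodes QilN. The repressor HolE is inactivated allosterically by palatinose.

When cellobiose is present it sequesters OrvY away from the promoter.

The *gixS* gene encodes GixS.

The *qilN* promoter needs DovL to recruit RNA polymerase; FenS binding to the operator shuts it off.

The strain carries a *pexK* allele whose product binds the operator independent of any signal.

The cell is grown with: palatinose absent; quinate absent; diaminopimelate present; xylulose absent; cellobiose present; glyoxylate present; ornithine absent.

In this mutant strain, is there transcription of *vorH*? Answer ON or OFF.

Cellobiose is present, so OrvY is inactive.
Required activator OrvY is absent, so *irpL* is not transcribed.
So IrpL is not produced.
PexK is constitutively active in this strain.
Xylulose is absent, so NolZ is active.
Quinate is absent, so SovC is inactive.
With repressor NolZ bound, *kulB* is not transcribed.
So KulB is not produced.
With repressor PexK bound, *gixS* is not transcribed.
So GixS is not produced.
Diaminopimelate is present, so PurL is inactive.
With no repressor bound, *dovL* is transcribed.
So DovL is produced and active.
Ornithine is absent, so FenS is active.
With repressor FenS bound, *qilN* is not transcribed.
So QilN is not produced.
No activator is available at the *vorH* promoter, so *vorH* is not transcribed.

OFF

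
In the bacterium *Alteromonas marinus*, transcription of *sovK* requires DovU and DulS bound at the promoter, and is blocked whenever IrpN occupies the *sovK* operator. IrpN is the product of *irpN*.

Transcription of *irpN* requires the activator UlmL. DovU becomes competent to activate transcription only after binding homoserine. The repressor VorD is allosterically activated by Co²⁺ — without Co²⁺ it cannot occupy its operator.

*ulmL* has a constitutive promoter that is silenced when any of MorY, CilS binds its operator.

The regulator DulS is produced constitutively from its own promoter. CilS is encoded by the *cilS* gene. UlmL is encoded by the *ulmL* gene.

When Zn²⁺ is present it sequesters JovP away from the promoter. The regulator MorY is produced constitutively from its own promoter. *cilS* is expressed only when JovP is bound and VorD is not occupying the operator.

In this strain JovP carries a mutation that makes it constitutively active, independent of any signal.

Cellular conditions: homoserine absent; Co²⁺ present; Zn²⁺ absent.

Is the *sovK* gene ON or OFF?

Homoserine is absent, so DovU is inactive.
DulS is produced constitutively and is active.
MorY is produced constitutively and is active.
JovP is constitutively active in this strain.
Co²⁺ is present, so VorD is active.
With repressor VorD bound, *cilS* is not transcribed.
So CilS is not produced.
With repressor MorY bound, *ulmL* is not transcribed.
So UlmL is not produced.
Required activator UlmL is absent, so *irpN* is not transcribed.
So IrpN is not produced.
Required activator DovU is absent, so *sovK* is not transcribed.

OFF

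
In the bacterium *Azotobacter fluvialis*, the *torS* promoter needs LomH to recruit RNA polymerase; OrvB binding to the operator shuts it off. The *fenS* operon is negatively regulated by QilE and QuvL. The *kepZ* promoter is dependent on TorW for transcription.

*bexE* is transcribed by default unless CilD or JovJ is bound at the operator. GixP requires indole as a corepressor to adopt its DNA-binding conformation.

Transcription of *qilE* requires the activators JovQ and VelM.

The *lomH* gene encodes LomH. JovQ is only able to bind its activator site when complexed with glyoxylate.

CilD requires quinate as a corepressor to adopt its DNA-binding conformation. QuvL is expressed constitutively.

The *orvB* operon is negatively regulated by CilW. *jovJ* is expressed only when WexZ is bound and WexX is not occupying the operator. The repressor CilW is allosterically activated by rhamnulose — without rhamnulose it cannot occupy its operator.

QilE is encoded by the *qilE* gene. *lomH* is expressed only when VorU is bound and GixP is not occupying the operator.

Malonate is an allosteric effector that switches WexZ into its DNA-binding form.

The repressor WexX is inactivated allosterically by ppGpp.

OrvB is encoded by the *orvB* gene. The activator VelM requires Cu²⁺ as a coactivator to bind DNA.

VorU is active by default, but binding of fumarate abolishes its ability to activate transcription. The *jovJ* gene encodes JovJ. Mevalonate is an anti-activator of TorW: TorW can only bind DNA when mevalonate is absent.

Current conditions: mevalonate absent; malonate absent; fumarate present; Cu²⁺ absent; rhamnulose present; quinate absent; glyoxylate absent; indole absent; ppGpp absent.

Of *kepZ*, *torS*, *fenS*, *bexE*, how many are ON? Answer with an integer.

2

Mevalonate is absent, so TorW is active.
No repressor is bound and TorW is active, so *kepZ* is transcribed.
→ *kepZ* is ON.
Indole is absent, so GixP is inactive.
Fumarate is present, so VorU is inactive.
Required activator VorU is absent, so *lomH* is not transcribed.
So LomH is not produced.
Rhamnulose is present, so CilW is active.
With repressor CilW bound, *orvB* is not transcribed.
So OrvB is not produced.
Required activator LomH is absent, so *torS* is not transcribed.
→ *torS* is OFF.
Glyoxylate is absent, so JovQ is inactive.
Cu²⁺ is absent, so VelM is inactive.
Required activator JovQ is absent, so *qilE* is not transcribed.
So QilE is not produced.
QuvL is produced constitutively and is active.
With repressor QuvL bound, *fenS* is not transcribed.
→ *fenS* is OFF.
Quinate is absent, so CilD is inactive.
ppGpp is absent, so WexX is active.
Malonate is absent, so WexZ is inactive.
With repressor WexX bound, *jovJ* is not transcribed.
So JovJ is not produced.
With no repressor bound, *bexE* is transcribed.
→ *bexE* is ON.
2 of the 4 genes are transcribed.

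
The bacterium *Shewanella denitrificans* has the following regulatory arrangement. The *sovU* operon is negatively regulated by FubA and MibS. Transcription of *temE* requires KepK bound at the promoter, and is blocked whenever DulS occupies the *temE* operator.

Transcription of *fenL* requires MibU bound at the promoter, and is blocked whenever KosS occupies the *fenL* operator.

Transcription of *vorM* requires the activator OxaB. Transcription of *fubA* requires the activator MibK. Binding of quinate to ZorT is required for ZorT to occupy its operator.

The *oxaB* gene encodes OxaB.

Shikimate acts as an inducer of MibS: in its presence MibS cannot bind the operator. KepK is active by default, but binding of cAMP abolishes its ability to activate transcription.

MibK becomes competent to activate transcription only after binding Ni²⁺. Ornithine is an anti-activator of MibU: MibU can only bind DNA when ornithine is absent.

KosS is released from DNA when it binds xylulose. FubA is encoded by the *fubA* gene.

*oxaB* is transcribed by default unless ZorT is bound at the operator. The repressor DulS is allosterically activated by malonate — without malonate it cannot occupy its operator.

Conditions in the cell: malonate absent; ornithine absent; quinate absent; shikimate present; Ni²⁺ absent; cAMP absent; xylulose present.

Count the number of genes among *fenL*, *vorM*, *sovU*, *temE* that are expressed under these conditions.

Ornithine is absent, so MibU is active.
Xylulose is present, so KosS is inactive.
No repressor is bound and MibU is active, so *fenL* is transcribed.
→ *fenL* is ON.
Quinate is absent, so ZorT is inactive.
With no repressor bound, *oxaB* is transcribed.
So OxaB is produced and active.
No repressor is bound and OxaB is active, so *vorM* is transcribed.
→ *vorM* is ON.
Ni²⁺ is absent, so MibK is inactive.
Required activator MibK is absent, so *fubA* is not transcribed.
So FubA is not produced.
Shikimate is present, so MibS is inactive.
With no repressor bound, *sovU* is transcribed.
→ *sovU* is ON.
cAMP is absent, so KepK is active.
Malonate is absent, so DulS is inactive.
No repressor is bound and KepK is active, so *temE* is transcribed.
→ *temE* is ON.
4 of the 4 genes are transcribed.

4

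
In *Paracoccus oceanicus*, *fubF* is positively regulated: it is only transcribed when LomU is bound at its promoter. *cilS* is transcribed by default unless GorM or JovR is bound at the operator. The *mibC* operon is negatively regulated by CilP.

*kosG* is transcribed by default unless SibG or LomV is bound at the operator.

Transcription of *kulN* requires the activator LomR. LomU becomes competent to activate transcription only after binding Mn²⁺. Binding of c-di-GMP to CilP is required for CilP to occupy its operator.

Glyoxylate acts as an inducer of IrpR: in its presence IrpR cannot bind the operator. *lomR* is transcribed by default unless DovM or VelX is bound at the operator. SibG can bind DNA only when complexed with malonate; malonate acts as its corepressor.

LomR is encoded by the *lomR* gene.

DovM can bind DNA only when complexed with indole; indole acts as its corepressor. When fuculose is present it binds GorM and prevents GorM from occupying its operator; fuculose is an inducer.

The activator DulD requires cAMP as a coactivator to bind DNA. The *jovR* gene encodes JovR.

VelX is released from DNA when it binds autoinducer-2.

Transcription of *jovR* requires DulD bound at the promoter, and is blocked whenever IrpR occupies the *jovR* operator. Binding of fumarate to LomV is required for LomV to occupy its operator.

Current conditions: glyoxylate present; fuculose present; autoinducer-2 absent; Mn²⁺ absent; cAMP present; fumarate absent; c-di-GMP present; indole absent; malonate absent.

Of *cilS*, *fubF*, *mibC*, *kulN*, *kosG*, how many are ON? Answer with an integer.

Fuculose is present, so GorM is inactive.
cAMP is present, so DulD is active.
Glyoxylate is present, so IrpR is inactive.
No repressor is bound and DulD is active, so *jovR* is transcribed.
So JovR is produced and active.
With repressor JovR bound, *cilS* is not transcribed.
→ *cilS* is OFF.
Mn²⁺ is absent, so LomU is inactive.
Required activator LomU is absent, so *fubF* is not transcribed.
→ *fubF* is OFF.
c-di-GMP is present, so CilP is active.
With repressor CilP bound, *mibC* is not transcribed.
→ *mibC* is OFF.
Indole is absent, so DovM is inactive.
Autoinducer-2 is absent, so VelX is active.
With repressor VelX bound, *lomR* is not transcribed.
So LomR is not produced.
Required activator LomR is absent, so *kulN* is not transcribed.
→ *kulN* is OFF.
Malonate is absent, so SibG is inactive.
Fumarate is absent, so LomV is inactive.
With no repressor bound, *kosG* is transcribed.
→ *kosG* is ON.
1 of the 5 genes is transcribed.

1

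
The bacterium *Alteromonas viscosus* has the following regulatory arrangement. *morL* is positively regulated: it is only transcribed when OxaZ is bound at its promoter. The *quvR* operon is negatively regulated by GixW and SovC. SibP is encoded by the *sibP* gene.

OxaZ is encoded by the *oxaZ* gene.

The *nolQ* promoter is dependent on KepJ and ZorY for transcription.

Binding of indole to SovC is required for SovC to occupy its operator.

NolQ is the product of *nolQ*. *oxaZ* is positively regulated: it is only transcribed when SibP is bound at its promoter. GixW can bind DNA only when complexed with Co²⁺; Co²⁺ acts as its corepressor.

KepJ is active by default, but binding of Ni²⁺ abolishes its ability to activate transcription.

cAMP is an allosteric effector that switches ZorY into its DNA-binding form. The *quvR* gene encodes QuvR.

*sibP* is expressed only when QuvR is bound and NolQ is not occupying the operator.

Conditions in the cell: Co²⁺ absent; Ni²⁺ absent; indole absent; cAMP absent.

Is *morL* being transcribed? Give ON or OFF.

ON

Co²⁺ is absent, so GixW is inactive.
Indole is absent, so SovC is inactive.
With no repressor bound, *quvR* is transcribed.
So QuvR is produced and active.
Ni²⁺ is absent, so KepJ is active.
cAMP is absent, so ZorY is inactive.
Required activator ZorY is absent, so *nolQ* is not transcribed.
So NolQ is not produced.
No repressor is bound and QuvR is active, so *sibP* is transcribed.
So SibP is produced and active.
No repressor is bound and SibP is active, so *oxaZ* is transcribed.
So OxaZ is produced and active.
No repressor is bound and OxaZ is active, so *morL* is transcribed.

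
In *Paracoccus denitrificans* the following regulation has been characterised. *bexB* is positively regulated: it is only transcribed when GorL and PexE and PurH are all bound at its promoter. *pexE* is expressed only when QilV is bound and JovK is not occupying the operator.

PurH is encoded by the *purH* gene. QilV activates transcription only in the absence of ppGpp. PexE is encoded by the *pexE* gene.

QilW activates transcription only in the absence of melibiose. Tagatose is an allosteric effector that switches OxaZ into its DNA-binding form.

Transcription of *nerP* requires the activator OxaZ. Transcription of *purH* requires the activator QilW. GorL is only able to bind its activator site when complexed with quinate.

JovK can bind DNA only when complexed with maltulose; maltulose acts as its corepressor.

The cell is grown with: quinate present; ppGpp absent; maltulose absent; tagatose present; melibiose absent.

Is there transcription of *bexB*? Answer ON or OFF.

ON

Quinate is present, so GorL is active.
ppGpp is absent, so QilV is active.
Maltulose is absent, so JovK is inactive.
No repressor is bound and QilV is active, so *pexE* is transcribed.
So PexE is produced and active.
Melibiose is absent, so QilW is active.
No repressor is bound and QilW is active, so *purH* is transcribed.
So PurH is produced and active.
No repressor is bound and GorL and PexE and PurH are active, so *bexB* is transcribed.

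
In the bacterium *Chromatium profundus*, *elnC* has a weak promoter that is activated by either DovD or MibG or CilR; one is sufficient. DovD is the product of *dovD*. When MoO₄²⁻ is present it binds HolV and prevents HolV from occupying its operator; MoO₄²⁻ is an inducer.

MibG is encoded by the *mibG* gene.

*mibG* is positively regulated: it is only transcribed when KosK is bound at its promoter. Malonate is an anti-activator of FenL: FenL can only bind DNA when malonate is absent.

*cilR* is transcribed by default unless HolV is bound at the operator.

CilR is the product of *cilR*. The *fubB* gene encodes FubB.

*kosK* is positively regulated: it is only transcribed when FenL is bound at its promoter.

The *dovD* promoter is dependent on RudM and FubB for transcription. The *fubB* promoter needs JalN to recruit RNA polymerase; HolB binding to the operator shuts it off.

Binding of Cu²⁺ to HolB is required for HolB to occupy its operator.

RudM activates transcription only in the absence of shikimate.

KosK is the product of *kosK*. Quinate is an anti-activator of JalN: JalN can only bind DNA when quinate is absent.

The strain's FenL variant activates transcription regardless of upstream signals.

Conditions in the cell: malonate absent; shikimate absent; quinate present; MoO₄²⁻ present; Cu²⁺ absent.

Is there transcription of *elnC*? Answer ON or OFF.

ON

Shikimate is absent, so RudM is active.
Cu²⁺ is absent, so HolB is inactive.
Quinate is present, so JalN is inactive.
Required activator JalN is absent, so *fubB* is not transcribed.
So FubB is not produced.
Required activator FubB is absent, so *dovD* is not transcribed.
So DovD is not produced.
FenL is constitutively active in this strain.
No repressor is bound and FenL is active, so *kosK* is transcribed.
So KosK is produced and active.
No repressor is bound and KosK is active, so *mibG* is transcribed.
So MibG is produced and active.
MoO₄²⁻ is present, so HolV is inactive.
With no repressor bound, *cilR* is transcribed.
So CilR is produced and active.
Activator MibG is present, so *elnC* is transcribed.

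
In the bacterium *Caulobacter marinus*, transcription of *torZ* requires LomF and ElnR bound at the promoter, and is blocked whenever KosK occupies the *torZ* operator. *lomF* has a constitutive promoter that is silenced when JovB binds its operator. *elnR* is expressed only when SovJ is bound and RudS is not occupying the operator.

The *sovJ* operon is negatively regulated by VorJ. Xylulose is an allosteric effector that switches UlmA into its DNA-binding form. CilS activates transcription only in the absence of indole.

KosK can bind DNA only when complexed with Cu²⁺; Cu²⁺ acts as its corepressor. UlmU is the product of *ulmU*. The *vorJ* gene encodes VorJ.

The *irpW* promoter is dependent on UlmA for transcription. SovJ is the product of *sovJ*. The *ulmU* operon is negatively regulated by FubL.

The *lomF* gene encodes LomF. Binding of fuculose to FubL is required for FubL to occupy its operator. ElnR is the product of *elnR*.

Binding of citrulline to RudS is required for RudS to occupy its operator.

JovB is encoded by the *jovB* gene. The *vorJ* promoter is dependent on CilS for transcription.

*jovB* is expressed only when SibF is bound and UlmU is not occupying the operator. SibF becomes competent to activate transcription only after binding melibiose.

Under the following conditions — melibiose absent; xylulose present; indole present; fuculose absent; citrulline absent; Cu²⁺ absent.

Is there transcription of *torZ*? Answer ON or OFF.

Cu²⁺ is absent, so KosK is inactive.
Melibiose is absent, so SibF is inactive.
Fuculose is absent, so FubL is inactive.
With no repressor bound, *ulmU* is transcribed.
So UlmU is produced and active.
With repressor UlmU bound, *jovB* is not transcribed.
So JovB is not produced.
With no repressor bound, *lomF* is transcribed.
So LomF is produced and active.
Citrulline is absent, so RudS is inactive.
Indole is present, so CilS is inactive.
Required activator CilS is absent, so *vorJ* is not transcribed.
So VorJ is not produced.
With no repressor bound, *sovJ* is transcribed.
So SovJ is produced and active.
No repressor is bound and SovJ is active, so *elnR* is transcribed.
So ElnR is produced and active.
No repressor is bound and LomF and ElnR are active, so *torZ* is transcribed.

ON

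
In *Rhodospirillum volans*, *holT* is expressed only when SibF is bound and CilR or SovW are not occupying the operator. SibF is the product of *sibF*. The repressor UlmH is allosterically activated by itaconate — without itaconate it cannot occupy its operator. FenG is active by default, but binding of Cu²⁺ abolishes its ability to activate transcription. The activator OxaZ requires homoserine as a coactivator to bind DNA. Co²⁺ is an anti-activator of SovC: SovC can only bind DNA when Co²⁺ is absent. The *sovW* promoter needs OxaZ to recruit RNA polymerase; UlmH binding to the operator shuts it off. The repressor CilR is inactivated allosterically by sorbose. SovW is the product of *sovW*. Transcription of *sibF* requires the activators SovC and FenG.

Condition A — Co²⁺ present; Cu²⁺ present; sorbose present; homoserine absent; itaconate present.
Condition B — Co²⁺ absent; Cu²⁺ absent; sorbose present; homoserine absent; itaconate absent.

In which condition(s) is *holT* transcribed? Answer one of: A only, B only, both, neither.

B only

Condition A:
Co²⁺ is present, so SovC is inactive.
Cu²⁺ is present, so FenG is inactive.
Required activator SovC is absent, so *sibF* is not transcribed.
So SibF is not produced.
Sorbose is present, so CilR is inactive.
Homoserine is absent, so OxaZ is inactive.
Itaconate is present, so UlmH is active.
With repressor UlmH bound, *sovW* is not transcribed.
So SovW is not produced.
Required activator SibF is absent, so *holT* is not transcribed.
→ *holT* is OFF in A.
Condition B:
Co²⁺ is absent, so SovC is active.
Cu²⁺ is absent, so FenG is active.
No repressor is bound and SovC and FenG are active, so *sibF* is transcribed.
So SibF is produced and active.
Sorbose is present, so CilR is inactive.
Homoserine is absent, so OxaZ is inactive.
Itaconate is absent, so UlmH is inactive.
Required activator OxaZ is absent, so *sovW* is not transcribed.
So SovW is not produced.
No repressor is bound and SibF is active, so *holT* is transcribed.
→ *holT* is ON in B.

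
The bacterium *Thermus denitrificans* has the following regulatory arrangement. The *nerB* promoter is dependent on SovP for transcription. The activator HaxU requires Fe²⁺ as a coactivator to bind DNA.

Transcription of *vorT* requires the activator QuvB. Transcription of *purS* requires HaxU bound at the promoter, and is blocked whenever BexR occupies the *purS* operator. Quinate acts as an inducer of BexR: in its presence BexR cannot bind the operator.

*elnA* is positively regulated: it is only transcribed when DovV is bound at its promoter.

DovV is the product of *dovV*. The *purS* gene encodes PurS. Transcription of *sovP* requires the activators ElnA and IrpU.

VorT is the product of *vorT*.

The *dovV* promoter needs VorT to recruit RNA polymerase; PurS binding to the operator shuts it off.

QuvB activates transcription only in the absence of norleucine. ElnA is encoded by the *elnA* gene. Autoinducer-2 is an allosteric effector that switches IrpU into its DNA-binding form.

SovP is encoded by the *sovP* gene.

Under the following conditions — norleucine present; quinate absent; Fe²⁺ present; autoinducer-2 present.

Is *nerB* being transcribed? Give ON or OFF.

OFF

Norleucine is present, so QuvB is inactive.
Required activator QuvB is absent, so *vorT* is not transcribed.
So VorT is not produced.
Quinate is absent, so BexR is active.
Fe²⁺ is present, so HaxU is active.
With repressor BexR bound, *purS* is not transcribed.
So PurS is not produced.
Required activator VorT is absent, so *dovV* is not transcribed.
So DovV is not produced.
Required activator DovV is absent, so *elnA* is not transcribed.
So ElnA is not produced.
Autoinducer-2 is present, so IrpU is active.
Required activator ElnA is absent, so *sovP* is not transcribed.
So SovP is not produced.
Required activator SovP is absent, so *nerB* is not transcribed.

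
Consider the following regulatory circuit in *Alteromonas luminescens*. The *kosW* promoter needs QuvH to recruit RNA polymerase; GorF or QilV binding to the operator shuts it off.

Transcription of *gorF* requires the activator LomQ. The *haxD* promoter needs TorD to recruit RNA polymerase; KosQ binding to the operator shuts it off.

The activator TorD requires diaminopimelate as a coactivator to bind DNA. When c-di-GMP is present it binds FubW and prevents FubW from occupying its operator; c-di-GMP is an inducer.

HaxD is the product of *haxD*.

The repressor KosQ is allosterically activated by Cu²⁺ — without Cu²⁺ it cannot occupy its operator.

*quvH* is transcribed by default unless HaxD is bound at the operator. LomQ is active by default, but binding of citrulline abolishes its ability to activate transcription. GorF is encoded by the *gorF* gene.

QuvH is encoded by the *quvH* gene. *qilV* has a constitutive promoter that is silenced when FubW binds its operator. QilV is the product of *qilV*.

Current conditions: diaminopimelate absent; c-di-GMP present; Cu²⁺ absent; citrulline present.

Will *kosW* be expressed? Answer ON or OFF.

OFF

Citrulline is present, so LomQ is inactive.
Required activator LomQ is absent, so *gorF* is not transcribed.
So GorF is not produced.
Cu²⁺ is absent, so KosQ is inactive.
Diaminopimelate is absent, so TorD is inactive.
Required activator TorD is absent, so *haxD* is not transcribed.
So HaxD is not produced.
With no repressor bound, *quvH* is transcribed.
So QuvH is produced and active.
c-di-GMP is present, so FubW is inactive.
With no repressor bound, *qilV* is transcribed.
So QilV is produced and active.
With repressor QilV bound, *kosW* is not transcribed.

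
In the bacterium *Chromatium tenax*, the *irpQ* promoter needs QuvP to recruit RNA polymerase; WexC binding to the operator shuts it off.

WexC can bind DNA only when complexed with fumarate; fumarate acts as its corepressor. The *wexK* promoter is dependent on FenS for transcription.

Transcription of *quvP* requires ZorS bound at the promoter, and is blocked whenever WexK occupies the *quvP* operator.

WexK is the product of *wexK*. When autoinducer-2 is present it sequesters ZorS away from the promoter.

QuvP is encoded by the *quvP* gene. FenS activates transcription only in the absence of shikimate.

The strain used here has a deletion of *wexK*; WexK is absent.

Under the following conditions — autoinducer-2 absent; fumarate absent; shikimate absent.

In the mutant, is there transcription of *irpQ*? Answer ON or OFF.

ON

Autoinducer-2 is absent, so ZorS is active.
WexK is non-functional in this strain, so it has no effect.
No repressor is bound and ZorS is active, so *quvP* is transcribed.
So QuvP is produced and active.
Fumarate is absent, so WexC is inactive.
No repressor is bound and QuvP is active, so *irpQ* is transcribed.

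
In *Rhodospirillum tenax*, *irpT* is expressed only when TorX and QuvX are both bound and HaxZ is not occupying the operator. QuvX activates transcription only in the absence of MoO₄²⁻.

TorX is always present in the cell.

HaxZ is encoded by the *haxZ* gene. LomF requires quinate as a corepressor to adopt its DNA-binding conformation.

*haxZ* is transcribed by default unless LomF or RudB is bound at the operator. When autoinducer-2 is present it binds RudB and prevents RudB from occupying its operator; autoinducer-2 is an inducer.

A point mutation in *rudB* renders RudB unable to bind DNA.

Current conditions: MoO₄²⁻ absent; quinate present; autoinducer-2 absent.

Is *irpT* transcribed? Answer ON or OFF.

TorX is produced constitutively and is active.
MoO₄²⁻ is absent, so QuvX is active.
Quinate is present, so LomF is active.
RudB is non-functional in this strain, so it has no effect.
With repressor LomF bound, *haxZ* is not transcribed.
So HaxZ is not produced.
No repressor is bound and TorX and QuvX are active, so *irpT* is transcribed.

ON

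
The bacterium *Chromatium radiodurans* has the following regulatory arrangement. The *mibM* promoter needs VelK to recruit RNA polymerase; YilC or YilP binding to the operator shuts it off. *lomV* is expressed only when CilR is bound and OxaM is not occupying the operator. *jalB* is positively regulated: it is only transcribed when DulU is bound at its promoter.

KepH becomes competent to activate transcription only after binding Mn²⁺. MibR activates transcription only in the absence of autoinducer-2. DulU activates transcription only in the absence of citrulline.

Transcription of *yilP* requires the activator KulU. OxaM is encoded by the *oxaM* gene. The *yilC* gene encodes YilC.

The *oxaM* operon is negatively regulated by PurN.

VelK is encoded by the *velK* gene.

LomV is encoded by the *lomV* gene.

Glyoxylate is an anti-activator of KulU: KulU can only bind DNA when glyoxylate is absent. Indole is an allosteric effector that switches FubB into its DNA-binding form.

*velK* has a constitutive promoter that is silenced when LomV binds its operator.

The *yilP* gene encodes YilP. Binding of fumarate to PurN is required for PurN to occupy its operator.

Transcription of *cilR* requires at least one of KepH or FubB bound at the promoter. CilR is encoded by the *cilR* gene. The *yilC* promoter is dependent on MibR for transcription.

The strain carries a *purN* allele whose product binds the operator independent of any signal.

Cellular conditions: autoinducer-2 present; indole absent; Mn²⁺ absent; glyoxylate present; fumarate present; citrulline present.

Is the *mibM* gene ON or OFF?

Autoinducer-2 is present, so MibR is inactive.
Required activator MibR is absent, so *yilC* is not transcribed.
So YilC is not produced.
PurN is constitutively active in this strain.
With repressor PurN bound, *oxaM* is not transcribed.
So OxaM is not produced.
Mn²⁺ is absent, so KepH is inactive.
Indole is absent, so FubB is inactive.
No activator is available at the *cilR* promoter, so *cilR* is not transcribed.
So CilR is not produced.
Required activator CilR is absent, so *lomV* is not transcribed.
So LomV is not produced.
With no repressor bound, *velK* is transcribed.
So VelK is produced and active.
Glyoxylate is present, so KulU is inactive.
Required activator KulU is absent, so *yilP* is not transcribed.
So YilP is not produced.
No repressor is bound and VelK is active, so *mibM* is transcribed.

ON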